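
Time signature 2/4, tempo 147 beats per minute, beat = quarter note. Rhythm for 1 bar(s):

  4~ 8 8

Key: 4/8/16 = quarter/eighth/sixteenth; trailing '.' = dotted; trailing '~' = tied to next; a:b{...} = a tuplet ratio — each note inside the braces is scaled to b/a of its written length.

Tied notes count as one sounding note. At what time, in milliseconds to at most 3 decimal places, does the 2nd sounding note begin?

1. 0.0ms @ 0 + 612.245ms (3/2)
2. 612.245ms @ 3/2 + 204.082ms (1/2)

note 2 onset = 3/2b = 612.245ms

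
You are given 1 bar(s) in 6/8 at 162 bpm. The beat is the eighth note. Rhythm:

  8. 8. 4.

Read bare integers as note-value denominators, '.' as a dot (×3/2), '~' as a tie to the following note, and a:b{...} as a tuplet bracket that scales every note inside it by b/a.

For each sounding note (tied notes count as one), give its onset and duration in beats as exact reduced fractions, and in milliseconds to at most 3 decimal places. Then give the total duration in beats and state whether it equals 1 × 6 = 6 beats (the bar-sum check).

1) 0.0ms=0b +555.556ms=3/2b
2) 555.556ms=3/2b +555.556ms=3/2b
3) 1111.111ms=3b +1111.111ms=3b
Σ=6b of 6 (162bpm 6/8) — PASS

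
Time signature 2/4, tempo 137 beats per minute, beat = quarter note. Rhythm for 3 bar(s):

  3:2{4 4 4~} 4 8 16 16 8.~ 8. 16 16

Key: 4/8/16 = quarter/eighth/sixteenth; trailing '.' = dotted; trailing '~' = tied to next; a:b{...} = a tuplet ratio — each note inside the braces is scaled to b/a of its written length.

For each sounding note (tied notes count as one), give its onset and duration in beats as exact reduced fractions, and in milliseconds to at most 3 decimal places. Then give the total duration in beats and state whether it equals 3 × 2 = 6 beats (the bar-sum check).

1) 0.0ms=0b +291.971ms=2/3b
2) 291.971ms=2/3b +291.971ms=2/3b
3) 583.942ms=4/3b +729.927ms=5/3b
4) 1313.869ms=3b +218.978ms=1/2b
5) 1532.847ms=7/2b +109.489ms=1/4b
6) 1642.336ms=15/4b +109.489ms=1/4b
7) 1751.825ms=4b +656.934ms=3/2b
8) 2408.759ms=11/2b +109.489ms=1/4b
9) 2518.248ms=23/4b +109.489ms=1/4b
Σ=6b of 6 (137bpm 2/4) — PASS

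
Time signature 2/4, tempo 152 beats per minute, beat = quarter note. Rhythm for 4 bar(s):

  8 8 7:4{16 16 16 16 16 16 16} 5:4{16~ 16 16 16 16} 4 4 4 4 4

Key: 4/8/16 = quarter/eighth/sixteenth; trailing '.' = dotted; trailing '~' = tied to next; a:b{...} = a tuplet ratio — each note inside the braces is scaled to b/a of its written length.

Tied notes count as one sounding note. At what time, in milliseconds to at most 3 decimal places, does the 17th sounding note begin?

note 17 onset = 6b = 2368.421ms

1. 0.0ms @ 0 + 197.368ms (1/2)
2. 197.368ms @ 1/2 + 197.368ms (1/2)
3. 394.737ms @ 1 + 56.391ms (1/7)
4. 451.128ms @ 8/7 + 56.391ms (1/7)
5. 507.519ms @ 9/7 + 56.391ms (1/7)
6. 563.91ms @ 10/7 + 56.391ms (1/7)
7. 620.301ms @ 11/7 + 56.391ms (1/7)
8. 676.692ms @ 12/7 + 56.391ms (1/7)
9. 733.083ms @ 13/7 + 56.391ms (1/7)
10. 789.474ms @ 2 + 157.895ms (2/5)
11. 947.368ms @ 12/5 + 78.947ms (1/5)
12. 1026.316ms @ 13/5 + 78.947ms (1/5)
13. 1105.263ms @ 14/5 + 78.947ms (1/5)
14. 1184.211ms @ 3 + 394.737ms (1)
15. 1578.947ms @ 4 + 394.737ms (1)
16. 1973.684ms @ 5 + 394.737ms (1)
17. 2368.421ms @ 6 + 394.737ms (1)
18. 2763.158ms @ 7 + 394.737ms (1)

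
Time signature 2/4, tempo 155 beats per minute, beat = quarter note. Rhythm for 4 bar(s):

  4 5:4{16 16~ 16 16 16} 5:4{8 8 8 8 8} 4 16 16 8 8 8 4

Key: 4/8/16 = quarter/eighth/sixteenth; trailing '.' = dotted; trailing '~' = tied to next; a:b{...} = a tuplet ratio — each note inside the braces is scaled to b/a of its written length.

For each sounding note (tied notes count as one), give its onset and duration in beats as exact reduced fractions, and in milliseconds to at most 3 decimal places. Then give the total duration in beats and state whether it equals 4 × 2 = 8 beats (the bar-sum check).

1) 0.0ms=0b +387.097ms=1b
2) 387.097ms=1b +77.419ms=1/5b
3) 464.516ms=6/5b +154.839ms=2/5b
4) 619.355ms=8/5b +77.419ms=1/5b
5) 696.774ms=9/5b +77.419ms=1/5b
6) 774.194ms=2b +154.839ms=2/5b
7) 929.032ms=12/5b +154.839ms=2/5b
8) 1083.871ms=14/5b +154.839ms=2/5b
9) 1238.71ms=16/5b +154.839ms=2/5b
10) 1393.548ms=18/5b +154.839ms=2/5b
11) 1548.387ms=4b +387.097ms=1b
12) 1935.484ms=5b +96.774ms=1/4b
13) 2032.258ms=21/4b +96.774ms=1/4b
14) 2129.032ms=11/2b +193.548ms=1/2b
15) 2322.581ms=6b +193.548ms=1/2b
16) 2516.129ms=13/2b +193.548ms=1/2b
17) 2709.677ms=7b +387.097ms=1b
Σ=8b of 8 (155bpm 2/4) — PASS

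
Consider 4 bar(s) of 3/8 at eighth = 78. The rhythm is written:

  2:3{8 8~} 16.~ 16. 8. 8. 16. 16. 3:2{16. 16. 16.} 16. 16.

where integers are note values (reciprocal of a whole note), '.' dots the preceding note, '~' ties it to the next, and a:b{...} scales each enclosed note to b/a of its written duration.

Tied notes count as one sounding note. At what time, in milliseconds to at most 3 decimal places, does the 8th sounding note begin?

note 8 onset = 19/2b = 7307.692ms

1. 0.0ms @ 0 + 1153.846ms (3/2)
2. 1153.846ms @ 3/2 + 2307.692ms (3)
3. 3461.538ms @ 9/2 + 1153.846ms (3/2)
4. 4615.385ms @ 6 + 1153.846ms (3/2)
5. 5769.231ms @ 15/2 + 576.923ms (3/4)
6. 6346.154ms @ 33/4 + 576.923ms (3/4)
7. 6923.077ms @ 9 + 384.615ms (1/2)
8. 7307.692ms @ 19/2 + 384.615ms (1/2)
9. 7692.308ms @ 10 + 384.615ms (1/2)
10. 8076.923ms @ 21/2 + 576.923ms (3/4)
11. 8653.846ms @ 45/4 + 576.923ms (3/4)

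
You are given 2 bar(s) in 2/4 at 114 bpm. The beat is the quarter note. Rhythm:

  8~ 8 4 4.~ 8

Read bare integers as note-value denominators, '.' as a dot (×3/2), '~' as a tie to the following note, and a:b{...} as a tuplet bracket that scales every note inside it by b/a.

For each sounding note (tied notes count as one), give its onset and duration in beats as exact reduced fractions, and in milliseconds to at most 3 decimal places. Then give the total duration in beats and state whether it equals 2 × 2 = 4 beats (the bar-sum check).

1) 0.0ms=0b +526.316ms=1b
2) 526.316ms=1b +526.316ms=1b
3) 1052.632ms=2b +1052.632ms=2b
Σ=4b of 4 (114bpm 2/4) — PASS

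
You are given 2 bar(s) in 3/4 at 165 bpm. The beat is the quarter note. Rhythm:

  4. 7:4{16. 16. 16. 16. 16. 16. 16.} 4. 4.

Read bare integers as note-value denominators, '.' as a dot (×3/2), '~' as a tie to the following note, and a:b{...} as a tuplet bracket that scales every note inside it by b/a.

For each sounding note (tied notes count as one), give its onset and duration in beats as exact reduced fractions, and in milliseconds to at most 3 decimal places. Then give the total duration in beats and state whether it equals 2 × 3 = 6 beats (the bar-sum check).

1) 0.0ms=0b +545.455ms=3/2b
2) 545.455ms=3/2b +77.922ms=3/14b
3) 623.377ms=12/7b +77.922ms=3/14b
4) 701.299ms=27/14b +77.922ms=3/14b
5) 779.221ms=15/7b +77.922ms=3/14b
6) 857.143ms=33/14b +77.922ms=3/14b
7) 935.065ms=18/7b +77.922ms=3/14b
8) 1012.987ms=39/14b +77.922ms=3/14b
9) 1090.909ms=3b +545.455ms=3/2b
10) 1636.364ms=9/2b +545.455ms=3/2b
Σ=6b of 6 (165bpm 3/4) — PASS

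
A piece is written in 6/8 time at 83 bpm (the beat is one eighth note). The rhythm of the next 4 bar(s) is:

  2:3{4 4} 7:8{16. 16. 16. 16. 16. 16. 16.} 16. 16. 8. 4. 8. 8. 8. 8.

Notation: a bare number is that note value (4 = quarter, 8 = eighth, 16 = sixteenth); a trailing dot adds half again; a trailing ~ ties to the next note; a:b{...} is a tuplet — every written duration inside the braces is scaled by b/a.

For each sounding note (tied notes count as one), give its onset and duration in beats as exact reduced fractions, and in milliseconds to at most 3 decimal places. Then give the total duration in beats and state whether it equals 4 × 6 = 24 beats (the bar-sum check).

1) 0.0ms=0b +2168.675ms=3b
2) 2168.675ms=3b +2168.675ms=3b
3) 4337.349ms=6b +619.621ms=6/7b
4) 4956.971ms=48/7b +619.621ms=6/7b
5) 5576.592ms=54/7b +619.621ms=6/7b
6) 6196.213ms=60/7b +619.621ms=6/7b
7) 6815.835ms=66/7b +619.621ms=6/7b
8) 7435.456ms=72/7b +619.621ms=6/7b
9) 8055.077ms=78/7b +619.621ms=6/7b
10) 8674.699ms=12b +542.169ms=3/4b
11) 9216.867ms=51/4b +542.169ms=3/4b
12) 9759.036ms=27/2b +1084.337ms=3/2b
13) 10843.373ms=15b +2168.675ms=3b
14) 13012.048ms=18b +1084.337ms=3/2b
15) 14096.386ms=39/2b +1084.337ms=3/2b
16) 15180.723ms=21b +1084.337ms=3/2b
17) 16265.06ms=45/2b +1084.337ms=3/2b
Σ=24b of 24 (83bpm 6/8) — PASS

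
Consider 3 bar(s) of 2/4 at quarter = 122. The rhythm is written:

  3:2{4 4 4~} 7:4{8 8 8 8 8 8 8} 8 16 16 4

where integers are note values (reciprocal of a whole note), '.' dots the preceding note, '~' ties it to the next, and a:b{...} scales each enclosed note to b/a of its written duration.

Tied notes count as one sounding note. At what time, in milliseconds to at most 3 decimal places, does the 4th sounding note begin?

note 4 onset = 16/7b = 1124.122ms

1. 0.0ms @ 0 + 327.869ms (2/3)
2. 327.869ms @ 2/3 + 327.869ms (2/3)
3. 655.738ms @ 4/3 + 468.384ms (20/21)
4. 1124.122ms @ 16/7 + 140.515ms (2/7)
5. 1264.637ms @ 18/7 + 140.515ms (2/7)
6. 1405.152ms @ 20/7 + 140.515ms (2/7)
7. 1545.667ms @ 22/7 + 140.515ms (2/7)
8. 1686.183ms @ 24/7 + 140.515ms (2/7)
9. 1826.698ms @ 26/7 + 140.515ms (2/7)
10. 1967.213ms @ 4 + 245.902ms (1/2)
11. 2213.115ms @ 9/2 + 122.951ms (1/4)
12. 2336.066ms @ 19/4 + 122.951ms (1/4)
13. 2459.016ms @ 5 + 491.803ms (1)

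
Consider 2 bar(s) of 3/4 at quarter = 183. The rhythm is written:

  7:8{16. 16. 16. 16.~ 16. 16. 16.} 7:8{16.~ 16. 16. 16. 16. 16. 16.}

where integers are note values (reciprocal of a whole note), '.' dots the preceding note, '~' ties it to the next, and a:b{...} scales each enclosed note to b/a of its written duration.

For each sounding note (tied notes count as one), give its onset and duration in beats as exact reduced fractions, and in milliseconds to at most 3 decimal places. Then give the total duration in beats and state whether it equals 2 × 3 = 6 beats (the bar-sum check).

1) 0.0ms=0b +140.515ms=3/7b
2) 140.515ms=3/7b +140.515ms=3/7b
3) 281.03ms=6/7b +140.515ms=3/7b
4) 421.546ms=9/7b +281.03ms=6/7b
5) 702.576ms=15/7b +140.515ms=3/7b
6) 843.091ms=18/7b +140.515ms=3/7b
7) 983.607ms=3b +281.03ms=6/7b
8) 1264.637ms=27/7b +140.515ms=3/7b
9) 1405.152ms=30/7b +140.515ms=3/7b
10) 1545.667ms=33/7b +140.515ms=3/7b
11) 1686.183ms=36/7b +140.515ms=3/7b
12) 1826.698ms=39/7b +140.515ms=3/7b
Σ=6b of 6 (183bpm 3/4) — PASS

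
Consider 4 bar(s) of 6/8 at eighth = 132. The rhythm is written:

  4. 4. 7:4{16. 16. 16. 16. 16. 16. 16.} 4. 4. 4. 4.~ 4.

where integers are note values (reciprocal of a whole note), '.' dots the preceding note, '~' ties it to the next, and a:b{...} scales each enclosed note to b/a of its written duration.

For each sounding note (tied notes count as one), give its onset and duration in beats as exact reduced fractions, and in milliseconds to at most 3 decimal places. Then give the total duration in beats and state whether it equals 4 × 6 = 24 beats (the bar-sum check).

1) 0.0ms=0b +1363.636ms=3b
2) 1363.636ms=3b +1363.636ms=3b
3) 2727.273ms=6b +194.805ms=3/7b
4) 2922.078ms=45/7b +194.805ms=3/7b
5) 3116.883ms=48/7b +194.805ms=3/7b
6) 3311.688ms=51/7b +194.805ms=3/7b
7) 3506.494ms=54/7b +194.805ms=3/7b
8) 3701.299ms=57/7b +194.805ms=3/7b
9) 3896.104ms=60/7b +194.805ms=3/7b
10) 4090.909ms=9b +1363.636ms=3b
11) 5454.545ms=12b +1363.636ms=3b
12) 6818.182ms=15b +1363.636ms=3b
13) 8181.818ms=18b +2727.273ms=6b
Σ=24b of 24 (132bpm 6/8) — PASS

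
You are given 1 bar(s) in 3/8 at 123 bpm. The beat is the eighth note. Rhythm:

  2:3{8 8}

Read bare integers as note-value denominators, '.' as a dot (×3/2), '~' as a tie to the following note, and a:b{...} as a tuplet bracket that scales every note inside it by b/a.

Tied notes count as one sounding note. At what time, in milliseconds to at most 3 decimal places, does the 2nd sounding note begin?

1. 0.0ms @ 0 + 731.707ms (3/2)
2. 731.707ms @ 3/2 + 731.707ms (3/2)

note 2 onset = 3/2b = 731.707ms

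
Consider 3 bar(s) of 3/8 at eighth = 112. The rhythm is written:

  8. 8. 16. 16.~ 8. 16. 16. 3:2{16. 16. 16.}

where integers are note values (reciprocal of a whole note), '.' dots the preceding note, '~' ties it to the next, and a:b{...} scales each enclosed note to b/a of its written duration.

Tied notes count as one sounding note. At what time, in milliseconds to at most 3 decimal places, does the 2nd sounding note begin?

note 2 onset = 3/2b = 803.571ms

1. 0.0ms @ 0 + 803.571ms (3/2)
2. 803.571ms @ 3/2 + 803.571ms (3/2)
3. 1607.143ms @ 3 + 401.786ms (3/4)
4. 2008.929ms @ 15/4 + 1205.357ms (9/4)
5. 3214.286ms @ 6 + 401.786ms (3/4)
6. 3616.071ms @ 27/4 + 401.786ms (3/4)
7. 4017.857ms @ 15/2 + 267.857ms (1/2)
8. 4285.714ms @ 8 + 267.857ms (1/2)
9. 4553.571ms @ 17/2 + 267.857ms (1/2)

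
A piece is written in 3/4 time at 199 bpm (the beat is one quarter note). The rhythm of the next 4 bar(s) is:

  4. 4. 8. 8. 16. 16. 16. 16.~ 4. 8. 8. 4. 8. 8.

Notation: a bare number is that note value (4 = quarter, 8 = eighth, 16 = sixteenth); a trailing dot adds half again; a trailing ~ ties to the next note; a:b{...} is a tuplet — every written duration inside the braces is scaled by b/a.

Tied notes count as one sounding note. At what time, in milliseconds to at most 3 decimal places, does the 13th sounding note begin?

note 13 onset = 45/4b = 3391.96ms

1. 0.0ms @ 0 + 452.261ms (3/2)
2. 452.261ms @ 3/2 + 452.261ms (3/2)
3. 904.523ms @ 3 + 226.131ms (3/4)
4. 1130.653ms @ 15/4 + 226.131ms (3/4)
5. 1356.784ms @ 9/2 + 113.065ms (3/8)
6. 1469.849ms @ 39/8 + 113.065ms (3/8)
7. 1582.915ms @ 21/4 + 113.065ms (3/8)
8. 1695.98ms @ 45/8 + 565.327ms (15/8)
9. 2261.307ms @ 15/2 + 226.131ms (3/4)
10. 2487.437ms @ 33/4 + 226.131ms (3/4)
11. 2713.568ms @ 9 + 452.261ms (3/2)
12. 3165.829ms @ 21/2 + 226.131ms (3/4)
13. 3391.96ms @ 45/4 + 226.131ms (3/4)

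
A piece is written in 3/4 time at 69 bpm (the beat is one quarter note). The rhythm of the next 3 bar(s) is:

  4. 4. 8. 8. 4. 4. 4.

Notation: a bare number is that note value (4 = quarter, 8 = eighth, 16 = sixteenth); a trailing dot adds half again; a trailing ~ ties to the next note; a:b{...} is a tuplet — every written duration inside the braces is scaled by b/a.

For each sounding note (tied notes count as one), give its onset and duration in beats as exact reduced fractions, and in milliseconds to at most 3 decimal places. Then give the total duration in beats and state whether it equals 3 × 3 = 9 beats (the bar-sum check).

1) 0.0ms=0b +1304.348ms=3/2b
2) 1304.348ms=3/2b +1304.348ms=3/2b
3) 2608.696ms=3b +652.174ms=3/4b
4) 3260.87ms=15/4b +652.174ms=3/4b
5) 3913.043ms=9/2b +1304.348ms=3/2b
6) 5217.391ms=6b +1304.348ms=3/2b
7) 6521.739ms=15/2b +1304.348ms=3/2b
Σ=9b of 9 (69bpm 3/4) — PASS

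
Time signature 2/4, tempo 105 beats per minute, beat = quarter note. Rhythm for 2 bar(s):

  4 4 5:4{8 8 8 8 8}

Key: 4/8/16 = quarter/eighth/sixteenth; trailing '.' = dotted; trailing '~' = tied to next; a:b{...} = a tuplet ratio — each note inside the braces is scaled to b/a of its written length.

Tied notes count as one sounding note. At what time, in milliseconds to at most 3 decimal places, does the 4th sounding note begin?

1. 0.0ms @ 0 + 571.429ms (1)
2. 571.429ms @ 1 + 571.429ms (1)
3. 1142.857ms @ 2 + 228.571ms (2/5)
4. 1371.429ms @ 12/5 + 228.571ms (2/5)
5. 1600.0ms @ 14/5 + 228.571ms (2/5)
6. 1828.571ms @ 16/5 + 228.571ms (2/5)
7. 2057.143ms @ 18/5 + 228.571ms (2/5)

note 4 onset = 12/5b = 1371.429ms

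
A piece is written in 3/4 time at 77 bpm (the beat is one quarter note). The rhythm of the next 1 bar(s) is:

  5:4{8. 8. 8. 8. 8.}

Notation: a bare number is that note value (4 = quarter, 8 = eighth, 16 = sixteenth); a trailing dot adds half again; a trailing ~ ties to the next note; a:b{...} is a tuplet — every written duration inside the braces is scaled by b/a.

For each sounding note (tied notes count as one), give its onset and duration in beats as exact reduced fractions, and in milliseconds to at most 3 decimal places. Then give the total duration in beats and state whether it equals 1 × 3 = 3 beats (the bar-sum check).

1) 0.0ms=0b +467.532ms=3/5b
2) 467.532ms=3/5b +467.532ms=3/5b
3) 935.065ms=6/5b +467.532ms=3/5b
4) 1402.597ms=9/5b +467.532ms=3/5b
5) 1870.13ms=12/5b +467.532ms=3/5b
Σ=3b of 3 (77bpm 3/4) — PASS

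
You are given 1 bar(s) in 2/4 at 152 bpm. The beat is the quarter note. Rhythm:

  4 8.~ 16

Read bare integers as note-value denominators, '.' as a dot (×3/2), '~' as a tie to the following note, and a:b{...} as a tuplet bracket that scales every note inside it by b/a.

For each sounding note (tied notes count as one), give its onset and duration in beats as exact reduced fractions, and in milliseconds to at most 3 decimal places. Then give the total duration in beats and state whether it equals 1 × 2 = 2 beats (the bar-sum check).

1) 0.0ms=0b +394.737ms=1b
2) 394.737ms=1b +394.737ms=1b
Σ=2b of 2 (152bpm 2/4) — PASS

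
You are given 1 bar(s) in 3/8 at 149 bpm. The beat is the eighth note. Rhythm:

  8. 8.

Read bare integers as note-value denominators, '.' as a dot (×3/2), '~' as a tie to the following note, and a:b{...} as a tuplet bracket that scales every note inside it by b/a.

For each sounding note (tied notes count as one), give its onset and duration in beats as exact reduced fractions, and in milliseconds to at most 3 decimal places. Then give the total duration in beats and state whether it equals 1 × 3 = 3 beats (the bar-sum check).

1) 0.0ms=0b +604.027ms=3/2b
2) 604.027ms=3/2b +604.027ms=3/2b
Σ=3b of 3 (149bpm 3/8) — PASS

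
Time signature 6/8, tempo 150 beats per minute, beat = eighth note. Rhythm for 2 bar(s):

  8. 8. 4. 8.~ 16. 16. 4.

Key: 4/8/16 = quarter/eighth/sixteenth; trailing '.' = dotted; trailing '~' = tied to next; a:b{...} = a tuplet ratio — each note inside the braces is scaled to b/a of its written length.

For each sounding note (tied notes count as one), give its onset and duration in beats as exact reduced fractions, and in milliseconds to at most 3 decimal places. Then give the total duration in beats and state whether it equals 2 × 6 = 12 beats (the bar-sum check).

1) 0.0ms=0b +600.0ms=3/2b
2) 600.0ms=3/2b +600.0ms=3/2b
3) 1200.0ms=3b +1200.0ms=3b
4) 2400.0ms=6b +900.0ms=9/4b
5) 3300.0ms=33/4b +300.0ms=3/4b
6) 3600.0ms=9b +1200.0ms=3b
Σ=12b of 12 (150bpm 6/8) — PASS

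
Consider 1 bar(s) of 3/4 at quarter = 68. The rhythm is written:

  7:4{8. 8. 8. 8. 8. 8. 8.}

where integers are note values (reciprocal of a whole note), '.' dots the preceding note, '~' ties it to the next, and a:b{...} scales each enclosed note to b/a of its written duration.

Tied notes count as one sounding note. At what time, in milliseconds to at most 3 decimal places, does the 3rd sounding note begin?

note 3 onset = 6/7b = 756.303ms

1. 0.0ms @ 0 + 378.151ms (3/7)
2. 378.151ms @ 3/7 + 378.151ms (3/7)
3. 756.303ms @ 6/7 + 378.151ms (3/7)
4. 1134.454ms @ 9/7 + 378.151ms (3/7)
5. 1512.605ms @ 12/7 + 378.151ms (3/7)
6. 1890.756ms @ 15/7 + 378.151ms (3/7)
7. 2268.908ms @ 18/7 + 378.151ms (3/7)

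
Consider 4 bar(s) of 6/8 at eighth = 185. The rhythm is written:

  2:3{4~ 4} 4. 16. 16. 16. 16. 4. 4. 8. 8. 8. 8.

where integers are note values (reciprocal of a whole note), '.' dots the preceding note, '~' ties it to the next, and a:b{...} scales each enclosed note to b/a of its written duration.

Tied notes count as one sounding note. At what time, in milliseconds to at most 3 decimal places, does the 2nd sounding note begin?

1. 0.0ms @ 0 + 1945.946ms (6)
2. 1945.946ms @ 6 + 972.973ms (3)
3. 2918.919ms @ 9 + 243.243ms (3/4)
4. 3162.162ms @ 39/4 + 243.243ms (3/4)
5. 3405.405ms @ 21/2 + 243.243ms (3/4)
6. 3648.649ms @ 45/4 + 243.243ms (3/4)
7. 3891.892ms @ 12 + 972.973ms (3)
8. 4864.865ms @ 15 + 972.973ms (3)
9. 5837.838ms @ 18 + 486.486ms (3/2)
10. 6324.324ms @ 39/2 + 486.486ms (3/2)
11. 6810.811ms @ 21 + 486.486ms (3/2)
12. 7297.297ms @ 45/2 + 486.486ms (3/2)

note 2 onset = 6b = 1945.946ms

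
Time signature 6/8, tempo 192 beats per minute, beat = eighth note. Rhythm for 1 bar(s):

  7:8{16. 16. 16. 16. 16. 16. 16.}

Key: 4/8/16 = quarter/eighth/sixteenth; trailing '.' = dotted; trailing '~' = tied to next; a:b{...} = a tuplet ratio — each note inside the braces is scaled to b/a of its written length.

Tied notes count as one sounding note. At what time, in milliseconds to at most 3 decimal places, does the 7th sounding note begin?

note 7 onset = 36/7b = 1607.143ms

1. 0.0ms @ 0 + 267.857ms (6/7)
2. 267.857ms @ 6/7 + 267.857ms (6/7)
3. 535.714ms @ 12/7 + 267.857ms (6/7)
4. 803.571ms @ 18/7 + 267.857ms (6/7)
5. 1071.429ms @ 24/7 + 267.857ms (6/7)
6. 1339.286ms @ 30/7 + 267.857ms (6/7)
7. 1607.143ms @ 36/7 + 267.857ms (6/7)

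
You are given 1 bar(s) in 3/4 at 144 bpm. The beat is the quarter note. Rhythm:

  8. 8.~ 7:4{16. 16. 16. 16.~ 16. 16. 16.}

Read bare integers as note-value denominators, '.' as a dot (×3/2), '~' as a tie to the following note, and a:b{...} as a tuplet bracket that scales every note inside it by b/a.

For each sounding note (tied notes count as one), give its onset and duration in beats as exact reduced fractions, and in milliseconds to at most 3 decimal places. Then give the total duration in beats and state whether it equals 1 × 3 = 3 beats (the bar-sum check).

1) 0.0ms=0b +312.5ms=3/4b
2) 312.5ms=3/4b +401.786ms=27/28b
3) 714.286ms=12/7b +89.286ms=3/14b
4) 803.571ms=27/14b +89.286ms=3/14b
5) 892.857ms=15/7b +178.571ms=3/7b
6) 1071.429ms=18/7b +89.286ms=3/14b
7) 1160.714ms=39/14b +89.286ms=3/14b
Σ=3b of 3 (144bpm 3/4) — PASS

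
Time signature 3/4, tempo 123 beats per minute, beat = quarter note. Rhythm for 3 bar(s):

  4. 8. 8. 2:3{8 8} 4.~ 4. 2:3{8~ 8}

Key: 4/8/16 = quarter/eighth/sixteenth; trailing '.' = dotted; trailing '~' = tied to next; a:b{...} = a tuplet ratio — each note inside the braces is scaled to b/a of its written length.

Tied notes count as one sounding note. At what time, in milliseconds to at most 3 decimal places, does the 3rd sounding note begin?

note 3 onset = 9/4b = 1097.561ms

1. 0.0ms @ 0 + 731.707ms (3/2)
2. 731.707ms @ 3/2 + 365.854ms (3/4)
3. 1097.561ms @ 9/4 + 365.854ms (3/4)
4. 1463.415ms @ 3 + 365.854ms (3/4)
5. 1829.268ms @ 15/4 + 365.854ms (3/4)
6. 2195.122ms @ 9/2 + 1463.415ms (3)
7. 3658.537ms @ 15/2 + 731.707ms (3/2)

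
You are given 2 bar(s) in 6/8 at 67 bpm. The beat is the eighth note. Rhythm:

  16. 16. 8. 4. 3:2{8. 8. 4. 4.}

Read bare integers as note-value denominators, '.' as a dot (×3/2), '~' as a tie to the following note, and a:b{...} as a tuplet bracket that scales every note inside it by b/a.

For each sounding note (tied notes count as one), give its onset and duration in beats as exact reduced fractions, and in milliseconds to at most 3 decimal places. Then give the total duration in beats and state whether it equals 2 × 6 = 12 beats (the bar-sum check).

1) 0.0ms=0b +671.642ms=3/4b
2) 671.642ms=3/4b +671.642ms=3/4b
3) 1343.284ms=3/2b +1343.284ms=3/2b
4) 2686.567ms=3b +2686.567ms=3b
5) 5373.134ms=6b +895.522ms=1b
6) 6268.657ms=7b +895.522ms=1b
7) 7164.179ms=8b +1791.045ms=2b
8) 8955.224ms=10b +1791.045ms=2b
Σ=12b of 12 (67bpm 6/8) — PASS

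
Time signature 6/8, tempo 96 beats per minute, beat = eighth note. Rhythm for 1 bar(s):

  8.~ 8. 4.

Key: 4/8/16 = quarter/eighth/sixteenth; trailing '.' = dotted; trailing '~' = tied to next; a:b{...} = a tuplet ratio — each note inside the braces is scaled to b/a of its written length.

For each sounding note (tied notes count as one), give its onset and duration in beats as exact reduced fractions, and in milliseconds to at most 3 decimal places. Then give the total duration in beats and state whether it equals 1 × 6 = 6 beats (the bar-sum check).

1) 0.0ms=0b +1875.0ms=3b
2) 1875.0ms=3b +1875.0ms=3b
Σ=6b of 6 (96bpm 6/8) — PASS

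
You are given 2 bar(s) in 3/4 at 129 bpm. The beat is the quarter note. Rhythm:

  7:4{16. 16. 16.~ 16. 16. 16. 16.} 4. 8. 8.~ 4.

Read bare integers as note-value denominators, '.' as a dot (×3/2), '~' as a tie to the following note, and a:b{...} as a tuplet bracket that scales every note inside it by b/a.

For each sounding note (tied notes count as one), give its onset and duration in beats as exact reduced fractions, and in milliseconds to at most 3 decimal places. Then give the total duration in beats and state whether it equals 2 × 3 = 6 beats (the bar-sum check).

1) 0.0ms=0b +99.668ms=3/14b
2) 99.668ms=3/14b +99.668ms=3/14b
3) 199.336ms=3/7b +199.336ms=3/7b
4) 398.671ms=6/7b +99.668ms=3/14b
5) 498.339ms=15/14b +99.668ms=3/14b
6) 598.007ms=9/7b +99.668ms=3/14b
7) 697.674ms=3/2b +697.674ms=3/2b
8) 1395.349ms=3b +348.837ms=3/4b
9) 1744.186ms=15/4b +1046.512ms=9/4b
Σ=6b of 6 (129bpm 3/4) — PASS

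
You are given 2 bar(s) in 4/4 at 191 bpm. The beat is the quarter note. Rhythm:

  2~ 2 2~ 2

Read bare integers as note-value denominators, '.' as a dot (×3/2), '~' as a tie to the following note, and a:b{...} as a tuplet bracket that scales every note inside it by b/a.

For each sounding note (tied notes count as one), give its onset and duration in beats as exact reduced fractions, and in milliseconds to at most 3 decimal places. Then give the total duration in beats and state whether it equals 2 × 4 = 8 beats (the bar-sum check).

1) 0.0ms=0b +1256.545ms=4b
2) 1256.545ms=4b +1256.545ms=4b
Σ=8b of 8 (191bpm 4/4) — PASS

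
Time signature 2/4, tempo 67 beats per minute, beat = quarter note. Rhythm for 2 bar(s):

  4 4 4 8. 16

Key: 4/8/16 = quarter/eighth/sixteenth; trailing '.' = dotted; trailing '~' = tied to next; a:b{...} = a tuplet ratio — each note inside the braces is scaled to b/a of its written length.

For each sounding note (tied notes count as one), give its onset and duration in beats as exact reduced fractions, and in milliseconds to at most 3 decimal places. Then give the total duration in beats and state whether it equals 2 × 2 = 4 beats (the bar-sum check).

1) 0.0ms=0b +895.522ms=1b
2) 895.522ms=1b +895.522ms=1b
3) 1791.045ms=2b +895.522ms=1b
4) 2686.567ms=3b +671.642ms=3/4b
5) 3358.209ms=15/4b +223.881ms=1/4b
Σ=4b of 4 (67bpm 2/4) — PASS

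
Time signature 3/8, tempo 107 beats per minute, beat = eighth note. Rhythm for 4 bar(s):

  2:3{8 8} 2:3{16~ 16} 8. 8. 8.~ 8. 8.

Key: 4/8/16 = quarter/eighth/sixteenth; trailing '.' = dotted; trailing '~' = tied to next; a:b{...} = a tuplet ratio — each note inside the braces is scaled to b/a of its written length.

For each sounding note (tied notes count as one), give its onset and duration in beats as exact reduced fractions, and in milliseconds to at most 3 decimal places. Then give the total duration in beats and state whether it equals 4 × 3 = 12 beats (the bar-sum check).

1) 0.0ms=0b +841.121ms=3/2b
2) 841.121ms=3/2b +841.121ms=3/2b
3) 1682.243ms=3b +841.121ms=3/2b
4) 2523.364ms=9/2b +841.121ms=3/2b
5) 3364.486ms=6b +841.121ms=3/2b
6) 4205.607ms=15/2b +1682.243ms=3b
7) 5887.85ms=21/2b +841.121ms=3/2b
Σ=12b of 12 (107bpm 3/8) — PASS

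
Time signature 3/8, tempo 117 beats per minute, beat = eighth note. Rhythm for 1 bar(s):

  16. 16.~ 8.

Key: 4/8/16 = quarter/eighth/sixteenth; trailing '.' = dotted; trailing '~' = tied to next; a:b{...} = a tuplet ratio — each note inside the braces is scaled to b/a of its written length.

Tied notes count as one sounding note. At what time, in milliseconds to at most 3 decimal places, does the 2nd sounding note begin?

note 2 onset = 3/4b = 384.615ms

1. 0.0ms @ 0 + 384.615ms (3/4)
2. 384.615ms @ 3/4 + 1153.846ms (9/4)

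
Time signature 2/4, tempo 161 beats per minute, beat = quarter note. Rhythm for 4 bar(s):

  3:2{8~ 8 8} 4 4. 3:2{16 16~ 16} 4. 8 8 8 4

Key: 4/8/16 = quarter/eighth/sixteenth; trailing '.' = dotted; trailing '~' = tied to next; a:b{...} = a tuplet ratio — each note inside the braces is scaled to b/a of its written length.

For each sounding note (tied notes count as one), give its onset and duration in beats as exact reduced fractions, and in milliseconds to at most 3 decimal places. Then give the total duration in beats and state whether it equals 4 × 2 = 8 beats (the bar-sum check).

1) 0.0ms=0b +248.447ms=2/3b
2) 248.447ms=2/3b +124.224ms=1/3b
3) 372.671ms=1b +372.671ms=1b
4) 745.342ms=2b +559.006ms=3/2b
5) 1304.348ms=7/2b +62.112ms=1/6b
6) 1366.46ms=11/3b +124.224ms=1/3b
7) 1490.683ms=4b +559.006ms=3/2b
8) 2049.689ms=11/2b +186.335ms=1/2b
9) 2236.025ms=6b +186.335ms=1/2b
10) 2422.36ms=13/2b +186.335ms=1/2b
11) 2608.696ms=7b +372.671ms=1b
Σ=8b of 8 (161bpm 2/4) — PASS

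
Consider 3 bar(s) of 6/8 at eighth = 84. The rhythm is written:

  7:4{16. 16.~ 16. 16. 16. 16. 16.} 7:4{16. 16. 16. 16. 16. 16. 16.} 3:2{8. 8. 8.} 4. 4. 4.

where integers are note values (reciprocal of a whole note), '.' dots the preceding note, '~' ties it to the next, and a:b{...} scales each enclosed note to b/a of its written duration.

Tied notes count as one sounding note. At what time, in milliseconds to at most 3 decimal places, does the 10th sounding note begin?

1. 0.0ms @ 0 + 306.122ms (3/7)
2. 306.122ms @ 3/7 + 612.245ms (6/7)
3. 918.367ms @ 9/7 + 306.122ms (3/7)
4. 1224.49ms @ 12/7 + 306.122ms (3/7)
5. 1530.612ms @ 15/7 + 306.122ms (3/7)
6. 1836.735ms @ 18/7 + 306.122ms (3/7)
7. 2142.857ms @ 3 + 306.122ms (3/7)
8. 2448.98ms @ 24/7 + 306.122ms (3/7)
9. 2755.102ms @ 27/7 + 306.122ms (3/7)
10. 3061.224ms @ 30/7 + 306.122ms (3/7)
11. 3367.347ms @ 33/7 + 306.122ms (3/7)
12. 3673.469ms @ 36/7 + 306.122ms (3/7)
13. 3979.592ms @ 39/7 + 306.122ms (3/7)
14. 4285.714ms @ 6 + 714.286ms (1)
15. 5000.0ms @ 7 + 714.286ms (1)
16. 5714.286ms @ 8 + 714.286ms (1)
17. 6428.571ms @ 9 + 2142.857ms (3)
18. 8571.429ms @ 12 + 2142.857ms (3)
19. 10714.286ms @ 15 + 2142.857ms (3)

note 10 onset = 30/7b = 3061.224ms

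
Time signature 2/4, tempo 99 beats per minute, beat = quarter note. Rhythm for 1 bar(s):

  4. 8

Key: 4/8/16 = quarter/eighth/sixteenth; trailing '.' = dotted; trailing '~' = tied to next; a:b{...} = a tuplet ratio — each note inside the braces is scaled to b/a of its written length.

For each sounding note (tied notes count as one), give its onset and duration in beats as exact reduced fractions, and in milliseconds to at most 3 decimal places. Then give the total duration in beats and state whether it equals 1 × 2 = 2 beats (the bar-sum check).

1) 0.0ms=0b +909.091ms=3/2b
2) 909.091ms=3/2b +303.03ms=1/2b
Σ=2b of 2 (99bpm 2/4) — PASS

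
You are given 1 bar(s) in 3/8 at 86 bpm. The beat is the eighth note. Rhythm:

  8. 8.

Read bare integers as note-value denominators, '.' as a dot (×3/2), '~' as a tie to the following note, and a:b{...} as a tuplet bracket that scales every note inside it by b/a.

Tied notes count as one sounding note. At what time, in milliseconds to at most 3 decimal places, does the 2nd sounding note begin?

note 2 onset = 3/2b = 1046.512ms

1. 0.0ms @ 0 + 1046.512ms (3/2)
2. 1046.512ms @ 3/2 + 1046.512ms (3/2)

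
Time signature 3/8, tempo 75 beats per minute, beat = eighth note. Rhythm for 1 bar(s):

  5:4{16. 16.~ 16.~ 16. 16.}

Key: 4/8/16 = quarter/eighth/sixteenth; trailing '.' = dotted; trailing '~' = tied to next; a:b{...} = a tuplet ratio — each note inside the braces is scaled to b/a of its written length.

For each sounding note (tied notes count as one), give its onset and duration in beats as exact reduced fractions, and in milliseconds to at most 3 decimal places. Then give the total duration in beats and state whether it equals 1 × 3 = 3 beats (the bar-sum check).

1) 0.0ms=0b +480.0ms=3/5b
2) 480.0ms=3/5b +1440.0ms=9/5b
3) 1920.0ms=12/5b +480.0ms=3/5b
Σ=3b of 3 (75bpm 3/8) — PASS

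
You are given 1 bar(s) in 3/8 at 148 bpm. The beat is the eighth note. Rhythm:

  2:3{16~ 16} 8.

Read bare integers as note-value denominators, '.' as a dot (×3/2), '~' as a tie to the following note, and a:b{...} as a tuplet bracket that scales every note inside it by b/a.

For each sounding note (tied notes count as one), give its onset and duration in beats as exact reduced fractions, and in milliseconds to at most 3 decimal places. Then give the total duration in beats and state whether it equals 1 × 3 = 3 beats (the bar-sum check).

1) 0.0ms=0b +608.108ms=3/2b
2) 608.108ms=3/2b +608.108ms=3/2b
Σ=3b of 3 (148bpm 3/8) — PASS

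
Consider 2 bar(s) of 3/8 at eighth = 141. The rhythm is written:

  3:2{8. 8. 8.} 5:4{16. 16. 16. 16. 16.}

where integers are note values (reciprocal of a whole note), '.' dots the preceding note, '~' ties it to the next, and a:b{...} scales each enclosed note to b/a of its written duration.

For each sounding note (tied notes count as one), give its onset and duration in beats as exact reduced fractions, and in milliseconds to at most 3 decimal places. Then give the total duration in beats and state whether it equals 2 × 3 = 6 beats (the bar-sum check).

1) 0.0ms=0b +425.532ms=1b
2) 425.532ms=1b +425.532ms=1b
3) 851.064ms=2b +425.532ms=1b
4) 1276.596ms=3b +255.319ms=3/5b
5) 1531.915ms=18/5b +255.319ms=3/5b
6) 1787.234ms=21/5b +255.319ms=3/5b
7) 2042.553ms=24/5b +255.319ms=3/5b
8) 2297.872ms=27/5b +255.319ms=3/5b
Σ=6b of 6 (141bpm 3/8) — PASS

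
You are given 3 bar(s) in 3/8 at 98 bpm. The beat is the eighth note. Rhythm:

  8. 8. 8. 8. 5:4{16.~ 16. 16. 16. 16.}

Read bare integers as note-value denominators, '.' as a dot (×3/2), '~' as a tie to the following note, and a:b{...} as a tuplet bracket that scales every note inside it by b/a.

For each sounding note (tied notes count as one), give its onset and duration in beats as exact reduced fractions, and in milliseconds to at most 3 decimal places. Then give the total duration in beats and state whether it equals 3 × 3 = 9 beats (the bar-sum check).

1) 0.0ms=0b +918.367ms=3/2b
2) 918.367ms=3/2b +918.367ms=3/2b
3) 1836.735ms=3b +918.367ms=3/2b
4) 2755.102ms=9/2b +918.367ms=3/2b
5) 3673.469ms=6b +734.694ms=6/5b
6) 4408.163ms=36/5b +367.347ms=3/5b
7) 4775.51ms=39/5b +367.347ms=3/5b
8) 5142.857ms=42/5b +367.347ms=3/5b
Σ=9b of 9 (98bpm 3/8) — PASS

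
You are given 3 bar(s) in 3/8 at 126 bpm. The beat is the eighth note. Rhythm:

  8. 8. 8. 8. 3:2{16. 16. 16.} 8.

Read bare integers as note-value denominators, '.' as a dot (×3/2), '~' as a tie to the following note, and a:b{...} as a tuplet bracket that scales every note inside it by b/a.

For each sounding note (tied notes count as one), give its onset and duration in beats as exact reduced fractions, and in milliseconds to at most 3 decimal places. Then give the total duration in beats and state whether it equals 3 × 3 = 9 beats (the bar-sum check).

1) 0.0ms=0b +714.286ms=3/2b
2) 714.286ms=3/2b +714.286ms=3/2b
3) 1428.571ms=3b +714.286ms=3/2b
4) 2142.857ms=9/2b +714.286ms=3/2b
5) 2857.143ms=6b +238.095ms=1/2b
6) 3095.238ms=13/2b +238.095ms=1/2b
7) 3333.333ms=7b +238.095ms=1/2b
8) 3571.429ms=15/2b +714.286ms=3/2b
Σ=9b of 9 (126bpm 3/8) — PASS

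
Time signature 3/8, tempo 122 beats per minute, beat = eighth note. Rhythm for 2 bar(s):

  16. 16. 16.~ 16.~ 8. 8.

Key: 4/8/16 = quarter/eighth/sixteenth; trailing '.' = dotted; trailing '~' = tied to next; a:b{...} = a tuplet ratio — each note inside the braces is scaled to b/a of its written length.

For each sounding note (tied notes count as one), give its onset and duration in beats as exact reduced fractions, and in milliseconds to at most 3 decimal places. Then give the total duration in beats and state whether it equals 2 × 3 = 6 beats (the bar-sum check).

1) 0.0ms=0b +368.852ms=3/4b
2) 368.852ms=3/4b +368.852ms=3/4b
3) 737.705ms=3/2b +1475.41ms=3b
4) 2213.115ms=9/2b +737.705ms=3/2b
Σ=6b of 6 (122bpm 3/8) — PASS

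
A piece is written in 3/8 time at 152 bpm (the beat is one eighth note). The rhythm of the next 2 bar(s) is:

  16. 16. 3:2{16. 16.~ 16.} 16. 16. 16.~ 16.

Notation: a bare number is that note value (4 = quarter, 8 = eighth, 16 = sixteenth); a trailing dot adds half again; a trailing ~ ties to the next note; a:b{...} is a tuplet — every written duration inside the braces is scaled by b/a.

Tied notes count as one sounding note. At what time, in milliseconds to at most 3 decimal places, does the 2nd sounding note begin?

1. 0.0ms @ 0 + 296.053ms (3/4)
2. 296.053ms @ 3/4 + 296.053ms (3/4)
3. 592.105ms @ 3/2 + 197.368ms (1/2)
4. 789.474ms @ 2 + 394.737ms (1)
5. 1184.211ms @ 3 + 296.053ms (3/4)
6. 1480.263ms @ 15/4 + 296.053ms (3/4)
7. 1776.316ms @ 9/2 + 592.105ms (3/2)

note 2 onset = 3/4b = 296.053ms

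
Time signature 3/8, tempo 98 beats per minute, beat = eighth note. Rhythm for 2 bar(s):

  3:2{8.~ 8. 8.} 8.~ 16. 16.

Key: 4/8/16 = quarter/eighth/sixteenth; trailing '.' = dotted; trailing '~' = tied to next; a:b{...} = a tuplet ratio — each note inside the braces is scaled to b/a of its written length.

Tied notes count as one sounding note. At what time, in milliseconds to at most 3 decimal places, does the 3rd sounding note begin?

note 3 onset = 3b = 1836.735ms

1. 0.0ms @ 0 + 1224.49ms (2)
2. 1224.49ms @ 2 + 612.245ms (1)
3. 1836.735ms @ 3 + 1377.551ms (9/4)
4. 3214.286ms @ 21/4 + 459.184ms (3/4)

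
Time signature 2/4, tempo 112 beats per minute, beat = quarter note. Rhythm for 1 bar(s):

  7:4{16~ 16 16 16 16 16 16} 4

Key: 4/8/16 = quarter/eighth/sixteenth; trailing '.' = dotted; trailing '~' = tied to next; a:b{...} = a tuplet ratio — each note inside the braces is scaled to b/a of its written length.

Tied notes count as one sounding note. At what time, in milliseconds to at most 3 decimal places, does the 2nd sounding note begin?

note 2 onset = 2/7b = 153.061ms

1. 0.0ms @ 0 + 153.061ms (2/7)
2. 153.061ms @ 2/7 + 76.531ms (1/7)
3. 229.592ms @ 3/7 + 76.531ms (1/7)
4. 306.122ms @ 4/7 + 76.531ms (1/7)
5. 382.653ms @ 5/7 + 76.531ms (1/7)
6. 459.184ms @ 6/7 + 76.531ms (1/7)
7. 535.714ms @ 1 + 535.714ms (1)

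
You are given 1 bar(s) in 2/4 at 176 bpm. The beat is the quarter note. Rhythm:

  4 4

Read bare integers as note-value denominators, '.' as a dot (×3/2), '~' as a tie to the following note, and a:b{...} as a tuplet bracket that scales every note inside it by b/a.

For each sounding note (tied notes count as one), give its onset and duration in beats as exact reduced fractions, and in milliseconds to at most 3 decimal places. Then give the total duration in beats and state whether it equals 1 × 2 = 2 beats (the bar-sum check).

1) 0.0ms=0b +340.909ms=1b
2) 340.909ms=1b +340.909ms=1b
Σ=2b of 2 (176bpm 2/4) — PASS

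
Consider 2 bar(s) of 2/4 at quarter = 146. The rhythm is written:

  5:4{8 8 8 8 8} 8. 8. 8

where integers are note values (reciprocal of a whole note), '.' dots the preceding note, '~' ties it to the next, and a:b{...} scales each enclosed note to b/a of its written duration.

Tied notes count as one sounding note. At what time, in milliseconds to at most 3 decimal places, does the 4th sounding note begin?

1. 0.0ms @ 0 + 164.384ms (2/5)
2. 164.384ms @ 2/5 + 164.384ms (2/5)
3. 328.767ms @ 4/5 + 164.384ms (2/5)
4. 493.151ms @ 6/5 + 164.384ms (2/5)
5. 657.534ms @ 8/5 + 164.384ms (2/5)
6. 821.918ms @ 2 + 308.219ms (3/4)
7. 1130.137ms @ 11/4 + 308.219ms (3/4)
8. 1438.356ms @ 7/2 + 205.479ms (1/2)

note 4 onset = 6/5b = 493.151ms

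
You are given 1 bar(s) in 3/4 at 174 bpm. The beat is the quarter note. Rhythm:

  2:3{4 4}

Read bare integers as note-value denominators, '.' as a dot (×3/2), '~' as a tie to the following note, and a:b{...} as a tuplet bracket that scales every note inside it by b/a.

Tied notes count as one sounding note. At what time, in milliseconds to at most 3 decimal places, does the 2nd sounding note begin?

note 2 onset = 3/2b = 517.241ms

1. 0.0ms @ 0 + 517.241ms (3/2)
2. 517.241ms @ 3/2 + 517.241ms (3/2)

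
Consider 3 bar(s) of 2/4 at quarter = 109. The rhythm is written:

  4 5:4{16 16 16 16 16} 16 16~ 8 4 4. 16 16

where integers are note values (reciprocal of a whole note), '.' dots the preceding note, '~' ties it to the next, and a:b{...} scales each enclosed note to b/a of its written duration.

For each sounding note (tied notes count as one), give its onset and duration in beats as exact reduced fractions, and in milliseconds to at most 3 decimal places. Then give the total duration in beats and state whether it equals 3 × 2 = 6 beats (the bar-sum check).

1) 0.0ms=0b +550.459ms=1b
2) 550.459ms=1b +110.092ms=1/5b
3) 660.55ms=6/5b +110.092ms=1/5b
4) 770.642ms=7/5b +110.092ms=1/5b
5) 880.734ms=8/5b +110.092ms=1/5b
6) 990.826ms=9/5b +110.092ms=1/5b
7) 1100.917ms=2b +137.615ms=1/4b
8) 1238.532ms=9/4b +412.844ms=3/4b
9) 1651.376ms=3b +550.459ms=1b
10) 2201.835ms=4b +825.688ms=3/2b
11) 3027.523ms=11/2b +137.615ms=1/4b
12) 3165.138ms=23/4b +137.615ms=1/4b
Σ=6b of 6 (109bpm 2/4) — PASS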